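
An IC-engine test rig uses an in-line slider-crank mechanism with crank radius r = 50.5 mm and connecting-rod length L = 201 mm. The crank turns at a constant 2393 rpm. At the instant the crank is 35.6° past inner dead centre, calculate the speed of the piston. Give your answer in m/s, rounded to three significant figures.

ω = 2π·2393/60 = 250.6 rad/s
For an in-line slider-crank, x = r cosθ + √(L² − r² sin²θ), so v = −rω sinθ·[1 + r cosθ/√(L² − r² sin²θ)].
With r = 0.0505 m, L = 0.201 m, θ = 35.6°: √(L² − r² sin²θ) = 0.19884 m.
v = −0.0505·250.6·0.58212·[1 + 0.0505·0.81310/0.19884] = -8.8881 m/s.
|v| = 8.8881 m/s.

8.89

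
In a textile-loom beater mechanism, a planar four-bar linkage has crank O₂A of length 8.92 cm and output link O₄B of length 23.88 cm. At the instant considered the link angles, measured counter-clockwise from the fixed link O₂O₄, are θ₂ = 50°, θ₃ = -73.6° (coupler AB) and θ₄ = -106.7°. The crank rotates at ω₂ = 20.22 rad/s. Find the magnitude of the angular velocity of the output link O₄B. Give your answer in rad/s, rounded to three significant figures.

11.5

ω₂ = 20.22 rad/s
Differentiating the loop-closure r₂e^{iθ₂}+r₃e^{iθ₃}=r₁+r₄e^{iθ₄} gives r₂ω₂e^{iθ₂}+r₃ω₃e^{iθ₃}=r₄ω₄e^{iθ₄}.
Eliminating the other unknown: ω₄ = r₂ω₂ sin(θ₂−θ₃) / [r₄ sin(θ₄−θ₃)].
Numerator sine = +0.83292; denominator sine = -0.54610.
Result = 0.0892·20.22·(+0.83292) / (0.2388·(-0.54610)) = -11.52 rad/s; magnitude 11.52 rad/s.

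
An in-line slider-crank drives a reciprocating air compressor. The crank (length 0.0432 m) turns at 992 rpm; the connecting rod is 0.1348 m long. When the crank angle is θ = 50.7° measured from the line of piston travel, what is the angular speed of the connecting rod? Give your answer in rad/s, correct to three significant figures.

ω = 103.9 rad/s (converted from 992 rpm).
The rod makes angle φ with the slider axis where L sinφ = r sinθ; differentiating, L cosφ·φ̇ = r ω cosθ.
L cosφ = √(L² − r² sin²θ) = 0.13059 m.
|ω_rod| = r ω |cosθ| / √(L² − r² sin²θ) = 0.0432·103.9·0.63338/0.13059 = 21.766 rad/s.

21.8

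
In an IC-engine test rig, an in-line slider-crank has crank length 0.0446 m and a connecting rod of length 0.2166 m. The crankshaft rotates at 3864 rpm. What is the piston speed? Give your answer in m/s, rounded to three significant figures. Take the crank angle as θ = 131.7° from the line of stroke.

11.6

ω = 2π·3864/60 = 404.6 rad/s
For an in-line slider-crank, x = r cosθ + √(L² − r² sin²θ), so v = −rω sinθ·[1 + r cosθ/√(L² − r² sin²θ)].
With r = 0.0446 m, L = 0.2166 m, θ = 131.7°: √(L² − r² sin²θ) = 0.21402 m.
v = −0.0446·404.6·0.74664·[1 + 0.0446·-0.66523/0.21402] = -11.607 m/s.
|v| = 11.607 m/s.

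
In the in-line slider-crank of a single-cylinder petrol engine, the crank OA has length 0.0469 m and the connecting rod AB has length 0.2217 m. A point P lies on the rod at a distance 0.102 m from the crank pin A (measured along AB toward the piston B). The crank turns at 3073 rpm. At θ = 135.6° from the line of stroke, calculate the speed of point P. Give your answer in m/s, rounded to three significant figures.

11.4

ω = 321.8 rad/s.  Crank-pin speed |V_A| = rω = 15.093 m/s, perpendicular to OA.
Rod angle: sinφ = −(r/L) sinθ ⇒ φ = -8.512°; ω_rod = −rω cosθ/√(L²−r²sin²θ) = +49.181 rad/s.
V_P = V_A + ω_rod × AP, with AP = 0.102 m along the rod.
Components: V_Px = −rω sinθ − a·ω_rod·sinφ = -9.8172 m/s;  V_Py = rω cosθ + a·ω_rod·cosφ = -5.8221 m/s.
|V_P| = √(V_Px² + V_Py²) = 11.414 m/s.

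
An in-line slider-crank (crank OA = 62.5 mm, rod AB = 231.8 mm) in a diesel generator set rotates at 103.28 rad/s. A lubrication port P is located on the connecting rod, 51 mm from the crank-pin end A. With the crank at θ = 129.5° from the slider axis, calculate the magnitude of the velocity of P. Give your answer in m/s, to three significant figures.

5.76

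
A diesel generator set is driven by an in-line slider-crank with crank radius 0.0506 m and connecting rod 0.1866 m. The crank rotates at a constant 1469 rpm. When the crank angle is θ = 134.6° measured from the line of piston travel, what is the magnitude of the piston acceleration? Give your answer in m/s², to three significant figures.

839

ω = 2π·1469/60 = 153.8 rad/s
x(θ) = r cosθ + √(L² − r² sin²θ); with ω constant, a = ω²·d²x/dθ².
d²x/dθ² = −r cosθ − r²(cos2θ)/√u − r⁴ sin²2θ/(4u^{3/2}),  u = L² − r² sin²θ = 0.0335215 m².
Substituting r = 0.0506 m, L = 0.1866 m, θ = 134.6°: d²x/dθ² = +0.035457 m.
a = ω²·d²x/dθ² = (153.8)²·(+0.035457) = +839.08 m/s²;  |a| = 839.08 m/s².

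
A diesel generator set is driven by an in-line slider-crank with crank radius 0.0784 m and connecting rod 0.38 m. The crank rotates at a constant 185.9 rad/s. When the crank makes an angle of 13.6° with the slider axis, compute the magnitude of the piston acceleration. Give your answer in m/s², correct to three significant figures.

ω = 185.9 rad/s
x(θ) = r cosθ + √(L² − r² sin²θ); with ω constant, a = ω²·d²x/dθ².
d²x/dθ² = −r cosθ − r²(cos2θ)/√u − r⁴ sin²2θ/(4u^{3/2}),  u = L² − r² sin²θ = 0.14406 m².
Substituting r = 0.0784 m, L = 0.38 m, θ = 13.6°: d²x/dθ² = -0.090641 m.
a = ω²·d²x/dθ² = (185.9)²·(-0.090641) = -3132.5 m/s²;  |a| = 3132.5 m/s².

3130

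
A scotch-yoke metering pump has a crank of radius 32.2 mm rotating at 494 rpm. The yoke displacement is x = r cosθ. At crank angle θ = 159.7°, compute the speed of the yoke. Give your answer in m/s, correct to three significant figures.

0.578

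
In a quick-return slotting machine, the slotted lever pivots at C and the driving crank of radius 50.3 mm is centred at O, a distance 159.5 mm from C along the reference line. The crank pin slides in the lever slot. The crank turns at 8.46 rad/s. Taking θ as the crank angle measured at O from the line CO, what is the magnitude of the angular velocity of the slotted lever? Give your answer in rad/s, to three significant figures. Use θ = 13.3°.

2.01

ω = 8.46 rad/s
Crank pin A relative to C: A = (d + r cosθ, r sinθ); lever angle φ = atan2(r sinθ, d + r cosθ).
Differentiating tanφ: φ̇ = rω(d cosθ + r)/(d² + r² + 2dr cosθ).
d² + r² + 2dr cosθ = |CA|² = 0.0435857 m²;  d cosθ + r = +0.20552 m.
|ω_lever| = |0.0503·8.46·+0.20552| / 0.0435857 = 2.0066 rad/s.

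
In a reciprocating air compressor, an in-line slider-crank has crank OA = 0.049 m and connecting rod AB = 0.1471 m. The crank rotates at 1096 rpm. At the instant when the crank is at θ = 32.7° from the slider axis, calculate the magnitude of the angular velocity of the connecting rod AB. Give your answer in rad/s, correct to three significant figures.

32.7

ω = 114.8 rad/s (converted from 1096 rpm).
The rod makes angle φ with the slider axis where L sinφ = r sinθ; differentiating, L cosφ·φ̇ = r ω cosθ.
L cosφ = √(L² − r² sin²θ) = 0.1447 m.
|ω_rod| = r ω |cosθ| / √(L² − r² sin²θ) = 0.049·114.8·0.84151/0.1447 = 32.706 rad/s.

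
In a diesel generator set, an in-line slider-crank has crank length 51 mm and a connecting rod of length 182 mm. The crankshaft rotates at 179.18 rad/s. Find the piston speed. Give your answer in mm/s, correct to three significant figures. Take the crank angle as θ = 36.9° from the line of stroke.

6730

ω = 179.2 rad/s
For an in-line slider-crank, x = r cosθ + √(L² − r² sin²θ), so v = −rω sinθ·[1 + r cosθ/√(L² − r² sin²θ)].
With r = 0.051 m, L = 0.182 m, θ = 36.9°: √(L² − r² sin²θ) = 0.17941 m.
v = −0.051·179.2·0.60042·[1 + 0.051·0.79968/0.17941] = -6.734 m/s.
|v| = 6.734 m/s = 6734 mm/s.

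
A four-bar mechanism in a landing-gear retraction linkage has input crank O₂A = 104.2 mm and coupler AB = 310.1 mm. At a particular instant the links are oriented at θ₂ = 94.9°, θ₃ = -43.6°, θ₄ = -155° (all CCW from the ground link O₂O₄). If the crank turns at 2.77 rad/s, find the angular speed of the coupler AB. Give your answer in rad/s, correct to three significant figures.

0.939

ω₂ = 2.77 rad/s
Differentiating the loop-closure r₂e^{iθ₂}+r₃e^{iθ₃}=r₁+r₄e^{iθ₄} gives r₂ω₂e^{iθ₂}+r₃ω₃e^{iθ₃}=r₄ω₄e^{iθ₄}.
Eliminating the other unknown: ω₃ = r₂ω₂ sin(θ₄−θ₂) / [r₃ sin(θ₃−θ₄)].
Numerator sine = +0.93909; denominator sine = +0.93106.
Result = 0.1042·2.77·(+0.93909) / (0.3101·(+0.93106)) = +0.93881 rad/s; magnitude 0.93881 rad/s.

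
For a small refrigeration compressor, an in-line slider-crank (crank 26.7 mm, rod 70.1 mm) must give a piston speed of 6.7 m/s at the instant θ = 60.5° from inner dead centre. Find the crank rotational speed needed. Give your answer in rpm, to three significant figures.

For an in-line slider-crank, |v_piston| = rω|sinθ|·[1 + r cosθ/√(L² − r² sin²θ)].
With r = 0.0267 m, L = 0.0701 m, θ = 60.5°: the bracketed kinematic factor |dx/dθ| = 0.027858 m.
ω = v/|dx/dθ| = 6.7/0.027858 = 240.5 rad/s.
N = 60ω/(2π) = 2296.6 rpm.

2300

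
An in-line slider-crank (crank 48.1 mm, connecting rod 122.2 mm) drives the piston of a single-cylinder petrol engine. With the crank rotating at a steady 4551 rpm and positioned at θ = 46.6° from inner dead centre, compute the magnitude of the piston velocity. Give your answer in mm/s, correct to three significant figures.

21400

ω = 2π·4551/60 = 476.6 rad/s
For an in-line slider-crank, x = r cosθ + √(L² − r² sin²θ), so v = −rω sinθ·[1 + r cosθ/√(L² − r² sin²θ)].
With r = 0.0481 m, L = 0.1222 m, θ = 46.6°: √(L² − r² sin²θ) = 0.1171 m.
v = −0.0481·476.6·0.72657·[1 + 0.0481·0.68709/0.1171] = -21.356 m/s.
|v| = 21.356 m/s = 21356 mm/s.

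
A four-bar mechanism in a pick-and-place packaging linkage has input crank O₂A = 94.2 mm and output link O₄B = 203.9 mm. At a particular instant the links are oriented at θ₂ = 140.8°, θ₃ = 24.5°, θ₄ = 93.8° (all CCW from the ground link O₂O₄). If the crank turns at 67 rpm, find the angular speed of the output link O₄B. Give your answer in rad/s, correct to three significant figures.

3.11

ω₂ = 7.016 rad/s (from 67 rpm).
Differentiating the loop-closure r₂e^{iθ₂}+r₃e^{iθ₃}=r₁+r₄e^{iθ₄} gives r₂ω₂e^{iθ₂}+r₃ω₃e^{iθ₃}=r₄ω₄e^{iθ₄}.
Eliminating the other unknown: ω₄ = r₂ω₂ sin(θ₂−θ₃) / [r₄ sin(θ₄−θ₃)].
Numerator sine = +0.89649; denominator sine = +0.93544.
Result = 0.0942·7.016·(+0.89649) / (0.2039·(+0.93544)) = +3.1064 rad/s; magnitude 3.1064 rad/s.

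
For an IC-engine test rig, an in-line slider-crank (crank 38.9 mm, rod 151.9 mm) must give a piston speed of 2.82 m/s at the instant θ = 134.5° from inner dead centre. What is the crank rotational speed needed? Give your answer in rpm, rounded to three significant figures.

1190

For an in-line slider-crank, |v_piston| = rω|sinθ|·[1 + r cosθ/√(L² − r² sin²θ)].
With r = 0.0389 m, L = 0.1519 m, θ = 134.5°: the bracketed kinematic factor |dx/dθ| = 0.02268 m.
ω = v/|dx/dθ| = 2.82/0.02268 = 124.34 rad/s.
N = 60ω/(2π) = 1187.3 rpm.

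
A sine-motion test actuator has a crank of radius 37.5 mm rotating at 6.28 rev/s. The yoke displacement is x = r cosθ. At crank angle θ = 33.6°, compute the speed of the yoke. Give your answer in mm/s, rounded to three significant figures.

819

ω = 39.46 rad/s (from 6.28 rev/s).
x = r cosθ ⇒ ẋ = −rω sinθ.
|v| = rω|sinθ| = 0.0375·39.46·|sin 33.6°| = 0.81885 m/s = 818.85 mm/s.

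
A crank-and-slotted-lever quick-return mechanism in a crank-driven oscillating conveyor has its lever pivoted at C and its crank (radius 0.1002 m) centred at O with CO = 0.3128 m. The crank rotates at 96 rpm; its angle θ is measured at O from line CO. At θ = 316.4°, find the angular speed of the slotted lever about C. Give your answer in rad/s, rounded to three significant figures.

2.15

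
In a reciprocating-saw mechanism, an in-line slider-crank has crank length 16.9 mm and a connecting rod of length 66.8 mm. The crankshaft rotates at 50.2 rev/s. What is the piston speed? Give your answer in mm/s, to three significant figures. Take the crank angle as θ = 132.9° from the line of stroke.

3220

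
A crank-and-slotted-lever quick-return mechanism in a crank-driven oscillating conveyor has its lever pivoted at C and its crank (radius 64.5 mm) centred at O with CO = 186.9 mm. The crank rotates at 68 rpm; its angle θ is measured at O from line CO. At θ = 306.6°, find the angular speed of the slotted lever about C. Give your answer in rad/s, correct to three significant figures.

1.51

ω = 7.121 rad/s (from 68 rpm).
Crank pin A relative to C: A = (d + r cosθ, r sinθ); lever angle φ = atan2(r sinθ, d + r cosθ).
Differentiating tanφ: φ̇ = rω(d cosθ + r)/(d² + r² + 2dr cosθ).
d² + r² + 2dr cosθ = |CA|² = 0.0534669 m²;  d cosθ + r = +0.17593 m.
|ω_lever| = |0.0645·7.121·+0.17593| / 0.0534669 = 1.5113 rad/s.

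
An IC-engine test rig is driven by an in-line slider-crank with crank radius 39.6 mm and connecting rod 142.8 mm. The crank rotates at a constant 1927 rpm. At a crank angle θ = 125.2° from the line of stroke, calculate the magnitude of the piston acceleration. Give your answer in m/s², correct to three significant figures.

ω = 2π·1927/60 = 201.8 rad/s
x(θ) = r cosθ + √(L² − r² sin²θ); with ω constant, a = ω²·d²x/dθ².
d²x/dθ² = −r cosθ − r²(cos2θ)/√u − r⁴ sin²2θ/(4u^{3/2}),  u = L² − r² sin²θ = 0.0193447 m².
Substituting r = 0.0396 m, L = 0.1428 m, θ = 125.2°: d²x/dθ² = +0.026406 m.
a = ω²·d²x/dθ² = (201.8)²·(+0.026406) = +1075.3 m/s²;  |a| = 1075.3 m/s².

1080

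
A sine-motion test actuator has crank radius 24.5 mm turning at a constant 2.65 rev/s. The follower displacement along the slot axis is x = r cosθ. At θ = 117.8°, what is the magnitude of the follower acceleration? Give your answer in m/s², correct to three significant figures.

ω = 16.65 rad/s (from 2.65 rev/s).
x = r cosθ ⇒ ẍ = −rω² cosθ (ω constant).
|a| = rω²|cosθ| = 0.0245·(16.65)²·|cos 117.8°| = 3.1678 m/s².

3.17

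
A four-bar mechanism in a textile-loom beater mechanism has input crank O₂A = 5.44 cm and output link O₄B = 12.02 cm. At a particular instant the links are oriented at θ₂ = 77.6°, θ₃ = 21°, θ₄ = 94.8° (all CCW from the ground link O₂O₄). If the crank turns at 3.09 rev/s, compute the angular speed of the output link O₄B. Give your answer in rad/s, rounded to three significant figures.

ω₂ = 19.42 rad/s (from 3.09 rev/s).
Differentiating the loop-closure r₂e^{iθ₂}+r₃e^{iθ₃}=r₁+r₄e^{iθ₄} gives r₂ω₂e^{iθ₂}+r₃ω₃e^{iθ₃}=r₄ω₄e^{iθ₄}.
Eliminating the other unknown: ω₄ = r₂ω₂ sin(θ₂−θ₃) / [r₄ sin(θ₄−θ₃)].
Numerator sine = +0.83485; denominator sine = +0.96029.
Result = 0.0544·19.42·(+0.83485) / (0.1202·(+0.96029)) = +7.639 rad/s; magnitude 7.639 rad/s.

7.64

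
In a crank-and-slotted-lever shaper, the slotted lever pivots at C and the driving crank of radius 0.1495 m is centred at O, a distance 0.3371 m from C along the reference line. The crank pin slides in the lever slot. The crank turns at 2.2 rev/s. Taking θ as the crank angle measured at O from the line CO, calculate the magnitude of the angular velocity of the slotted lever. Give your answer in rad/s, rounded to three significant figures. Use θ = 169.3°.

ω = 13.82 rad/s (from 2.2 rev/s).
Crank pin A relative to C: A = (d + r cosθ, r sinθ); lever angle φ = atan2(r sinθ, d + r cosθ).
Differentiating tanφ: φ̇ = rω(d cosθ + r)/(d² + r² + 2dr cosθ).
d² + r² + 2dr cosθ = |CA|² = 0.0369463 m²;  d cosθ + r = -0.18174 m.
|ω_lever| = |0.1495·13.82·-0.18174| / 0.0369463 = 10.165 rad/s.

10.2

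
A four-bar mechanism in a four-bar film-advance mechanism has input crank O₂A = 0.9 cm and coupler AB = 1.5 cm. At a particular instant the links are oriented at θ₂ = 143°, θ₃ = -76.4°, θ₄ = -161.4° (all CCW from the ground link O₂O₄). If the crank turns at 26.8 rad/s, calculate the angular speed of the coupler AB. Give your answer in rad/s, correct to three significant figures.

13.3

ω₂ = 26.8 rad/s
Differentiating the loop-closure r₂e^{iθ₂}+r₃e^{iθ₃}=r₁+r₄e^{iθ₄} gives r₂ω₂e^{iθ₂}+r₃ω₃e^{iθ₃}=r₄ω₄e^{iθ₄}.
Eliminating the other unknown: ω₃ = r₂ω₂ sin(θ₄−θ₂) / [r₃ sin(θ₃−θ₄)].
Numerator sine = +0.82511; denominator sine = +0.99619.
Result = 0.009·26.8·(+0.82511) / (0.015·(+0.99619)) = +13.319 rad/s; magnitude 13.319 rad/s.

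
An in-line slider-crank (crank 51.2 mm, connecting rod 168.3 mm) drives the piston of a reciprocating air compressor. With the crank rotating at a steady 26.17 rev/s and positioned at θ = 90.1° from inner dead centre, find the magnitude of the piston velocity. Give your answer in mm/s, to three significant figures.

ω = 2π·26.2 = 164.4 rad/s
For an in-line slider-crank, x = r cosθ + √(L² − r² sin²θ), so v = −rω sinθ·[1 + r cosθ/√(L² − r² sin²θ)].
With r = 0.0512 m, L = 0.1683 m, θ = 90.1°: √(L² − r² sin²θ) = 0.16032 m.
v = −0.0512·164.4·1.00000·[1 + 0.0512·-0.00175/0.16032] = -8.4142 m/s.
|v| = 8.4142 m/s = 8414.2 mm/s.

8410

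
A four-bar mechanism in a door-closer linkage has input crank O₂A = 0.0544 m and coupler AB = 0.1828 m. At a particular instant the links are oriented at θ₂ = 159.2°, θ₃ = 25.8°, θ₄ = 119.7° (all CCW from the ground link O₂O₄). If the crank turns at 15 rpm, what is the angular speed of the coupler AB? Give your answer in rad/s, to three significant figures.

ω₂ = 1.571 rad/s (from 15 rpm).
Differentiating the loop-closure r₂e^{iθ₂}+r₃e^{iθ₃}=r₁+r₄e^{iθ₄} gives r₂ω₂e^{iθ₂}+r₃ω₃e^{iθ₃}=r₄ω₄e^{iθ₄}.
Eliminating the other unknown: ω₃ = r₂ω₂ sin(θ₄−θ₂) / [r₃ sin(θ₃−θ₄)].
Numerator sine = -0.63608; denominator sine = -0.99768.
Result = 0.0544·1.571·(-0.63608) / (0.1828·(-0.99768)) = +0.29803 rad/s; magnitude 0.29803 rad/s.

0.298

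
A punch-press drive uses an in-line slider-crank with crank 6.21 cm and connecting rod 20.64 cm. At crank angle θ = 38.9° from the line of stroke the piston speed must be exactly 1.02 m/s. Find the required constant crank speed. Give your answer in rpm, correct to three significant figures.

For an in-line slider-crank, |v_piston| = rω|sinθ|·[1 + r cosθ/√(L² − r² sin²θ)].
With r = 0.0621 m, L = 0.2064 m, θ = 38.9°: the bracketed kinematic factor |dx/dθ| = 0.048295 m.
ω = v/|dx/dθ| = 1.02/0.048295 = 21.12 rad/s.
N = 60ω/(2π) = 201.68 rpm.

202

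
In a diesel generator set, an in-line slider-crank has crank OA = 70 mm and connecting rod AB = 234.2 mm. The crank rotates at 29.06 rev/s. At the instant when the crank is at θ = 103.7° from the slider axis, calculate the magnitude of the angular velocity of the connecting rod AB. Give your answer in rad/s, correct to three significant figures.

13.5

ω = 182.6 rad/s (converted from 29.06 rev/s).
The rod makes angle φ with the slider axis where L sinφ = r sinθ; differentiating, L cosφ·φ̇ = r ω cosθ.
L cosφ = √(L² − r² sin²θ) = 0.22411 m.
|ω_rod| = r ω |cosθ| / √(L² − r² sin²θ) = 0.07·182.6·0.23684/0.22411 = 13.507 rad/s.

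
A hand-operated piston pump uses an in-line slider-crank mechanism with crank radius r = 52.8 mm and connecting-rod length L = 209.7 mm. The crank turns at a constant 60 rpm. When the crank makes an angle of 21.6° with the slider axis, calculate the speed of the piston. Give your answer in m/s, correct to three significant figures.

ω = 2π·60/60 = 6.283 rad/s
For an in-line slider-crank, x = r cosθ + √(L² − r² sin²θ), so v = −rω sinθ·[1 + r cosθ/√(L² − r² sin²θ)].
With r = 0.0528 m, L = 0.2097 m, θ = 21.6°: √(L² − r² sin²θ) = 0.2088 m.
v = −0.0528·6.283·0.36812·[1 + 0.0528·0.92978/0.2088] = -0.15084 m/s.
|v| = 0.15084 m/s.

0.151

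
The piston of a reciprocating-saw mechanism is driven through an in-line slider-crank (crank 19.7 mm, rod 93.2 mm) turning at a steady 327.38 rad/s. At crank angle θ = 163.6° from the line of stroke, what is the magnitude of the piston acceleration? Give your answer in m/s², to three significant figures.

ω = 327.4 rad/s
x(θ) = r cosθ + √(L² − r² sin²θ); with ω constant, a = ω²·d²x/dθ².
d²x/dθ² = −r cosθ − r²(cos2θ)/√u − r⁴ sin²2θ/(4u^{3/2}),  u = L² − r² sin²θ = 0.0086553 m².
Substituting r = 0.0197 m, L = 0.0932 m, θ = 163.6°: d²x/dθ² = +0.015378 m.
a = ω²·d²x/dθ² = (327.4)²·(+0.015378) = +1648.2 m/s²;  |a| = 1648.2 m/s².

1650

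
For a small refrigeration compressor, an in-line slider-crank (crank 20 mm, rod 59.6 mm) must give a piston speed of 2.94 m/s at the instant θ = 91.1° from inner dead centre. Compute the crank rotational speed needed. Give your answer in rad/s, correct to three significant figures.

148

For an in-line slider-crank, |v_piston| = rω|sinθ|·[1 + r cosθ/√(L² − r² sin²θ)].
With r = 0.02 m, L = 0.0596 m, θ = 91.1°: the bracketed kinematic factor |dx/dθ| = 0.01986 m.
ω = v/|dx/dθ| = 2.94/0.01986 = 148.04 rad/s.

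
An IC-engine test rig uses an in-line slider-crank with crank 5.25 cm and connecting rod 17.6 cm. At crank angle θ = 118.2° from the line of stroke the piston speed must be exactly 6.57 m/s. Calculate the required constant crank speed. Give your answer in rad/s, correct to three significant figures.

166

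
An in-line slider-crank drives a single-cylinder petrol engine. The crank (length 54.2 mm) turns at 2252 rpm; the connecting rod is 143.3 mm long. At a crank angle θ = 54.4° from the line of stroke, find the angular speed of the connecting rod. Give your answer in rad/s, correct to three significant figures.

54.6

ω = 235.8 rad/s (converted from 2252 rpm).
The rod makes angle φ with the slider axis where L sinφ = r sinθ; differentiating, L cosφ·φ̇ = r ω cosθ.
L cosφ = √(L² − r² sin²θ) = 0.13636 m.
|ω_rod| = r ω |cosθ| / √(L² − r² sin²θ) = 0.0542·235.8·0.58212/0.13636 = 54.568 rad/s.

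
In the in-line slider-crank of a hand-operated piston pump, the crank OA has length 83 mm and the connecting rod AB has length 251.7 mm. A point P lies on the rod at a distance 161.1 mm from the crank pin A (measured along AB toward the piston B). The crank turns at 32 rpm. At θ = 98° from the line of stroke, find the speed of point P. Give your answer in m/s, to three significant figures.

ω = 3.351 rad/s.  Crank-pin speed |V_A| = rω = 0.27814 m/s, perpendicular to OA.
Rod angle: sinφ = −(r/L) sinθ ⇒ φ = -19.059°; ω_rod = −rω cosθ/√(L²−r²sin²θ) = +0.16271 rad/s.
V_P = V_A + ω_rod × AP, with AP = 0.1611 m along the rod.
Components: V_Px = −rω sinθ − a·ω_rod·sinφ = -0.26687 m/s;  V_Py = rω cosθ + a·ω_rod·cosφ = -0.013933 m/s.
|V_P| = √(V_Px² + V_Py²) = 0.26723 m/s.

0.267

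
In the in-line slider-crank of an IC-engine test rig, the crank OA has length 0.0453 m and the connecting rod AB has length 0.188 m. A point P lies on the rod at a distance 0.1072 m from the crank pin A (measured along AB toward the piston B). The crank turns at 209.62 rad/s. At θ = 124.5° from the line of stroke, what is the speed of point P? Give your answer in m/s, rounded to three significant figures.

ω = 209.6 rad/s.  Crank-pin speed |V_A| = rω = 9.4958 m/s, perpendicular to OA.
Rod angle: sinφ = −(r/L) sinθ ⇒ φ = -11.454°; ω_rod = −rω cosθ/√(L²−r²sin²θ) = +29.19 rad/s.
V_P = V_A + ω_rod × AP, with AP = 0.1072 m along the rod.
Components: V_Px = −rω sinθ − a·ω_rod·sinφ = -7.2043 m/s;  V_Py = rω cosθ + a·ω_rod·cosφ = -2.3116 m/s.
|V_P| = √(V_Px² + V_Py²) = 7.5661 m/s.

7.57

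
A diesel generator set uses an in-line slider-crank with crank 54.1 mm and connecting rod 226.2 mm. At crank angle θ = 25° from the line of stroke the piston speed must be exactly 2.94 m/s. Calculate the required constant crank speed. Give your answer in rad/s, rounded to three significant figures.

106

For an in-line slider-crank, |v_piston| = rω|sinθ|·[1 + r cosθ/√(L² − r² sin²θ)].
With r = 0.0541 m, L = 0.2262 m, θ = 25°: the bracketed kinematic factor |dx/dθ| = 0.027845 m.
ω = v/|dx/dθ| = 2.94/0.027845 = 105.58 rad/s.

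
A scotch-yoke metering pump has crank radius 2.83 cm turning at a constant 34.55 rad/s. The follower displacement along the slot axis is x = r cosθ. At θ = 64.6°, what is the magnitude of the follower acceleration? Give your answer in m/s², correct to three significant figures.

ω = 34.55 rad/s
x = r cosθ ⇒ ẍ = −rω² cosθ (ω constant).
|a| = rω²|cosθ| = 0.0283·(34.55)²·|cos 64.6°| = 14.49 m/s².

14.5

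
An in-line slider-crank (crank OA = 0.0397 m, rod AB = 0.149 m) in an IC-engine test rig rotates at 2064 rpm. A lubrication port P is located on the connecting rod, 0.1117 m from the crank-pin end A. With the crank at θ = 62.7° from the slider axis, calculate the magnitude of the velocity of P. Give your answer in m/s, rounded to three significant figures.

ω = 216.1 rad/s.  Crank-pin speed |V_A| = rω = 8.5808 m/s, perpendicular to OA.
Rod angle: sinφ = −(r/L) sinθ ⇒ φ = -13.696°; ω_rod = −rω cosθ/√(L²−r²sin²θ) = -27.186 rad/s.
V_P = V_A + ω_rod × AP, with AP = 0.1117 m along the rod.
Components: V_Px = −rω sinθ − a·ω_rod·sinφ = -8.3441 m/s;  V_Py = rω cosθ + a·ω_rod·cosφ = +0.98522 m/s.
|V_P| = √(V_Px² + V_Py²) = 8.402 m/s.

8.40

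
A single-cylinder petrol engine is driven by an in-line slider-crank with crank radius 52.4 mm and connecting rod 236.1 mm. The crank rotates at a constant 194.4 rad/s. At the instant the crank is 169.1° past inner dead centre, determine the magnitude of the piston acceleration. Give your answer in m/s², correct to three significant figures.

1540

ω = 194.4 rad/s
x(θ) = r cosθ + √(L² − r² sin²θ); with ω constant, a = ω²·d²x/dθ².
d²x/dθ² = −r cosθ − r²(cos2θ)/√u − r⁴ sin²2θ/(4u^{3/2}),  u = L² − r² sin²θ = 0.055645 m².
Substituting r = 0.0524 m, L = 0.2361 m, θ = 169.1°: d²x/dθ² = +0.040627 m.
a = ω²·d²x/dθ² = (194.4)²·(+0.040627) = +1535.4 m/s²;  |a| = 1535.4 m/s².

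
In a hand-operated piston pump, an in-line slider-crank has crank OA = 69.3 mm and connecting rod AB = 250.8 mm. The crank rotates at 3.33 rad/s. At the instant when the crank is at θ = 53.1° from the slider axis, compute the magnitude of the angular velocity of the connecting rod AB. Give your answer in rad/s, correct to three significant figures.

ω = 3.33 rad/s
The rod makes angle φ with the slider axis where L sinφ = r sinθ; differentiating, L cosφ·φ̇ = r ω cosθ.
L cosφ = √(L² − r² sin²θ) = 0.2446 m.
|ω_rod| = r ω |cosθ| / √(L² − r² sin²θ) = 0.0693·3.33·0.60042/0.2446 = 0.56647 rad/s.

0.566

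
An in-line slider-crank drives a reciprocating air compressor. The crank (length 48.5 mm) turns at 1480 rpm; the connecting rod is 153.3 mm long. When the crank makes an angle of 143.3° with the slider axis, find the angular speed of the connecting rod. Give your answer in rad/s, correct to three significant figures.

ω = 155 rad/s (converted from 1480 rpm).
The rod makes angle φ with the slider axis where L sinφ = r sinθ; differentiating, L cosφ·φ̇ = r ω cosθ.
L cosφ = √(L² − r² sin²θ) = 0.15053 m.
|ω_rod| = r ω |cosθ| / √(L² − r² sin²θ) = 0.0485·155·0.80178/0.15053 = 40.036 rad/s.

40.0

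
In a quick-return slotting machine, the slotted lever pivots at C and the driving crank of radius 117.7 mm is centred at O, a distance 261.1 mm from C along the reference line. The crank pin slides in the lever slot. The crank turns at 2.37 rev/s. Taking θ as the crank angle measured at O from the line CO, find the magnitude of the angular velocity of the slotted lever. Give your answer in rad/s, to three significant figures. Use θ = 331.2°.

ω = 14.89 rad/s (from 2.37 rev/s).
Crank pin A relative to C: A = (d + r cosθ, r sinθ); lever angle φ = atan2(r sinθ, d + r cosθ).
Differentiating tanφ: φ̇ = rω(d cosθ + r)/(d² + r² + 2dr cosθ).
d² + r² + 2dr cosθ = |CA|² = 0.135887 m²;  d cosθ + r = +0.3465 m.
|ω_lever| = |0.1177·14.89·+0.3465| / 0.135887 = 4.4693 rad/s.

4.47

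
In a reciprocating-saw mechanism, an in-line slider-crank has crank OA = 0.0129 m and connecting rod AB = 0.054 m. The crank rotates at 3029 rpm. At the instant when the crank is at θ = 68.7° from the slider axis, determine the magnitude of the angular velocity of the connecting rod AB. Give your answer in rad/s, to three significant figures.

ω = 317.2 rad/s (converted from 3029 rpm).
The rod makes angle φ with the slider axis where L sinφ = r sinθ; differentiating, L cosφ·φ̇ = r ω cosθ.
L cosφ = √(L² − r² sin²θ) = 0.052645 m.
|ω_rod| = r ω |cosθ| / √(L² − r² sin²θ) = 0.0129·317.2·0.36325/0.052645 = 28.233 rad/s.

28.2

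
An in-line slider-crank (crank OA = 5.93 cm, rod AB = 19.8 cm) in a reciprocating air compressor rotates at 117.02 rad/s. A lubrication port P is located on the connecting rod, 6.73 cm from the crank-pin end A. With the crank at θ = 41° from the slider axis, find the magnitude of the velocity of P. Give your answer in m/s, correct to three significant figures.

ω = 117 rad/s.  Crank-pin speed |V_A| = rω = 6.9393 m/s, perpendicular to OA.
Rod angle: sinφ = −(r/L) sinθ ⇒ φ = -11.332°; ω_rod = −rω cosθ/√(L²−r²sin²θ) = -26.976 rad/s.
V_P = V_A + ω_rod × AP, with AP = 0.0673 m along the rod.
Components: V_Px = −rω sinθ − a·ω_rod·sinφ = -4.9093 m/s;  V_Py = rω cosθ + a·ω_rod·cosφ = +3.457 m/s.
|V_P| = √(V_Px² + V_Py²) = 6.0044 m/s.

6.00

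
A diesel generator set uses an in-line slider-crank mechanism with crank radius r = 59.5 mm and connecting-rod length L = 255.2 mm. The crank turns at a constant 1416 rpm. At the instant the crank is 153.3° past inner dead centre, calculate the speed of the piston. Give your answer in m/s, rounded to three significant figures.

3.13

ω = 2π·1416/60 = 148.3 rad/s
For an in-line slider-crank, x = r cosθ + √(L² − r² sin²θ), so v = −rω sinθ·[1 + r cosθ/√(L² − r² sin²θ)].
With r = 0.0595 m, L = 0.2552 m, θ = 153.3°: √(L² − r² sin²θ) = 0.2538 m.
v = −0.0595·148.3·0.44932·[1 + 0.0595·-0.89337/0.2538] = -3.134 m/s.
|v| = 3.134 m/s.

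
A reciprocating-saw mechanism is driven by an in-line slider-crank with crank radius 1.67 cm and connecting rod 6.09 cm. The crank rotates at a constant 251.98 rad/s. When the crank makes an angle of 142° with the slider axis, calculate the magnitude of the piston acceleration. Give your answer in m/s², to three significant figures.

759

ω = 252 rad/s
x(θ) = r cosθ + √(L² − r² sin²θ); with ω constant, a = ω²·d²x/dθ².
d²x/dθ² = −r cosθ − r²(cos2θ)/√u − r⁴ sin²2θ/(4u^{3/2}),  u = L² − r² sin²θ = 0.0036031 m².
Substituting r = 0.0167 m, L = 0.0609 m, θ = 142°: d²x/dθ² = +0.011951 m.
a = ω²·d²x/dθ² = (252)²·(+0.011951) = +758.82 m/s²;  |a| = 758.82 m/s².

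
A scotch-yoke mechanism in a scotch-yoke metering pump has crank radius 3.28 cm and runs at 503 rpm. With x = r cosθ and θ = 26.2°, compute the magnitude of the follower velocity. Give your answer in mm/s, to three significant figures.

763

ω = 52.67 rad/s (from 503 rpm).
x = r cosθ ⇒ ẋ = −rω sinθ.
|v| = rω|sinθ| = 0.0328·52.67·|sin 26.2°| = 0.76279 m/s = 762.79 mm/s.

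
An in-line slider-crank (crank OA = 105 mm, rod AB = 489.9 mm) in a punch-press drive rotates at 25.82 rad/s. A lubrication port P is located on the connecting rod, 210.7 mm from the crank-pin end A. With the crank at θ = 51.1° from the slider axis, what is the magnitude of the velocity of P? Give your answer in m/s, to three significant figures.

ω = 25.82 rad/s.  Crank-pin speed |V_A| = rω = 2.7111 m/s, perpendicular to OA.
Rod angle: sinφ = −(r/L) sinθ ⇒ φ = -9.602°; ω_rod = −rω cosθ/√(L²−r²sin²θ) = -3.5245 rad/s.
V_P = V_A + ω_rod × AP, with AP = 0.2107 m along the rod.
Components: V_Px = −rω sinθ − a·ω_rod·sinφ = -2.2338 m/s;  V_Py = rω cosθ + a·ω_rod·cosφ = +0.97026 m/s.
|V_P| = √(V_Px² + V_Py²) = 2.4354 m/s.

2.44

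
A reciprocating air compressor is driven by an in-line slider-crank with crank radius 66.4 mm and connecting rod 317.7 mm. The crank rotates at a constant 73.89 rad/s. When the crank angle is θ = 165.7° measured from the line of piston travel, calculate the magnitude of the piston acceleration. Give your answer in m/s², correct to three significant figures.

ω = 73.89 rad/s
x(θ) = r cosθ + √(L² − r² sin²θ); with ω constant, a = ω²·d²x/dθ².
d²x/dθ² = −r cosθ − r²(cos2θ)/√u − r⁴ sin²2θ/(4u^{3/2}),  u = L² − r² sin²θ = 0.100664 m².
Substituting r = 0.0664 m, L = 0.3177 m, θ = 165.7°: d²x/dθ² = +0.052107 m.
a = ω²·d²x/dθ² = (73.89)²·(+0.052107) = +284.49 m/s²;  |a| = 284.49 m/s².

284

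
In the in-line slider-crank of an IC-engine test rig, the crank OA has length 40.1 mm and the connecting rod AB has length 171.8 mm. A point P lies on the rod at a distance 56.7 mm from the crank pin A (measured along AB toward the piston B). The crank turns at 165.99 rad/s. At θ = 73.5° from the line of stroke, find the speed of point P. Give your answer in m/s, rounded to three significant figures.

6.65

ω = 166 rad/s.  Crank-pin speed |V_A| = rω = 6.6562 m/s, perpendicular to OA.
Rod angle: sinφ = −(r/L) sinθ ⇒ φ = -12.932°; ω_rod = −rω cosθ/√(L²−r²sin²θ) = -11.29 rad/s.
V_P = V_A + ω_rod × AP, with AP = 0.0567 m along the rod.
Components: V_Px = −rω sinθ − a·ω_rod·sinφ = -6.5254 m/s;  V_Py = rω cosθ + a·ω_rod·cosφ = +1.2665 m/s.
|V_P| = √(V_Px² + V_Py²) = 6.6471 m/s.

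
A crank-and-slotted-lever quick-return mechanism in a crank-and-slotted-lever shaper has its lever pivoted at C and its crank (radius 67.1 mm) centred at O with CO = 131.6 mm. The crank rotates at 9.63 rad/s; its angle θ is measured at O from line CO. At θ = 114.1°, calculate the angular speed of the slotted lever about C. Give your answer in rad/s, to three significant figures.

ω = 9.63 rad/s
Crank pin A relative to C: A = (d + r cosθ, r sinθ); lever angle φ = atan2(r sinθ, d + r cosθ).
Differentiating tanφ: φ̇ = rω(d cosθ + r)/(d² + r² + 2dr cosθ).
d² + r² + 2dr cosθ = |CA|² = 0.0146096 m²;  d cosθ + r = +0.013364 m.
|ω_lever| = |0.0671·9.63·+0.013364| / 0.0146096 = 0.59107 rad/s.

0.591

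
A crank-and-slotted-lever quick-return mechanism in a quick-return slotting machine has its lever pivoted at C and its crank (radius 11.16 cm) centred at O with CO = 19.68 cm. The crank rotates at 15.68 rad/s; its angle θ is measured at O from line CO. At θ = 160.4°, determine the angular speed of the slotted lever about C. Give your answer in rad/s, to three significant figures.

ω = 15.68 rad/s
Crank pin A relative to C: A = (d + r cosθ, r sinθ); lever angle φ = atan2(r sinθ, d + r cosθ).
Differentiating tanφ: φ̇ = rω(d cosθ + r)/(d² + r² + 2dr cosθ).
d² + r² + 2dr cosθ = |CA|² = 0.00980421 m²;  d cosθ + r = -0.073797 m.
|ω_lever| = |0.1116·15.68·-0.073797| / 0.00980421 = 13.172 rad/s.

13.2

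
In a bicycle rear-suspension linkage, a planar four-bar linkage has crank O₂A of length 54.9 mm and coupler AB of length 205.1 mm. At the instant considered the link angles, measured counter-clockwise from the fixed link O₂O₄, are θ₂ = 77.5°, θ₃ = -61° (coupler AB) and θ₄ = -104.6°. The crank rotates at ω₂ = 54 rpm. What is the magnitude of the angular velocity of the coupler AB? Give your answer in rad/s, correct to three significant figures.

0.0804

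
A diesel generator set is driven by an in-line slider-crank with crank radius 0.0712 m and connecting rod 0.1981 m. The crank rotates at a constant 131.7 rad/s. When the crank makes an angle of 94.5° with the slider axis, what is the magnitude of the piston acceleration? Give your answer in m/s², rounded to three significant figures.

566

ω = 131.7 rad/s
x(θ) = r cosθ + √(L² − r² sin²θ); with ω constant, a = ω²·d²x/dθ².
d²x/dθ² = −r cosθ − r²(cos2θ)/√u − r⁴ sin²2θ/(4u^{3/2}),  u = L² − r² sin²θ = 0.0342054 m².
Substituting r = 0.0712 m, L = 0.1981 m, θ = 94.5°: d²x/dθ² = +0.032634 m.
a = ω²·d²x/dθ² = (131.7)²·(+0.032634) = +566.04 m/s²;  |a| = 566.04 m/s².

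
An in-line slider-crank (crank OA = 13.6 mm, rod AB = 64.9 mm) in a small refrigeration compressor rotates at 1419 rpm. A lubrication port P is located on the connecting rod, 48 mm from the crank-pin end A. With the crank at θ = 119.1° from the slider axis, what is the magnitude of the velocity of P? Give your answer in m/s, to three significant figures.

1.65

ω = 148.6 rad/s.  Crank-pin speed |V_A| = rω = 2.0209 m/s, perpendicular to OA.
Rod angle: sinφ = −(r/L) sinθ ⇒ φ = -10.550°; ω_rod = −rω cosθ/√(L²−r²sin²θ) = +15.404 rad/s.
V_P = V_A + ω_rod × AP, with AP = 0.048 m along the rod.
Components: V_Px = −rω sinθ − a·ω_rod·sinφ = -1.6304 m/s;  V_Py = rω cosθ + a·ω_rod·cosφ = -0.25593 m/s.
|V_P| = √(V_Px² + V_Py²) = 1.6504 m/s.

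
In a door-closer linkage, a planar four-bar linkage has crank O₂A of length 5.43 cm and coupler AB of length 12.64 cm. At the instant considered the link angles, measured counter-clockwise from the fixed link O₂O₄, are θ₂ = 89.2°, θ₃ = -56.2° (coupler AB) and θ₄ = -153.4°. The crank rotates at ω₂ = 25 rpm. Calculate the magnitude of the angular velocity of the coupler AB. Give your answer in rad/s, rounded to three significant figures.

ω₂ = 2.618 rad/s (from 25 rpm).
Differentiating the loop-closure r₂e^{iθ₂}+r₃e^{iθ₃}=r₁+r₄e^{iθ₄} gives r₂ω₂e^{iθ₂}+r₃ω₃e^{iθ₃}=r₄ω₄e^{iθ₄}.
Eliminating the other unknown: ω₃ = r₂ω₂ sin(θ₄−θ₂) / [r₃ sin(θ₃−θ₄)].
Numerator sine = +0.88782; denominator sine = +0.99211.
Result = 0.0543·2.618·(+0.88782) / (0.1264·(+0.99211)) = +1.0064 rad/s; magnitude 1.0064 rad/s.

1.01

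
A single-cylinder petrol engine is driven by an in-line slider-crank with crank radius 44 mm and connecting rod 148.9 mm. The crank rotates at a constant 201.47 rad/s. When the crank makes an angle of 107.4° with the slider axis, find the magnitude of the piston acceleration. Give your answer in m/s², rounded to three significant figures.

982

ω = 201.5 rad/s
x(θ) = r cosθ + √(L² − r² sin²θ); with ω constant, a = ω²·d²x/dθ².
d²x/dθ² = −r cosθ − r²(cos2θ)/√u − r⁴ sin²2θ/(4u^{3/2}),  u = L² − r² sin²θ = 0.0204083 m².
Substituting r = 0.044 m, L = 0.1489 m, θ = 107.4°: d²x/dθ² = +0.024181 m.
a = ω²·d²x/dθ² = (201.5)²·(+0.024181) = +981.52 m/s²;  |a| = 981.52 m/s².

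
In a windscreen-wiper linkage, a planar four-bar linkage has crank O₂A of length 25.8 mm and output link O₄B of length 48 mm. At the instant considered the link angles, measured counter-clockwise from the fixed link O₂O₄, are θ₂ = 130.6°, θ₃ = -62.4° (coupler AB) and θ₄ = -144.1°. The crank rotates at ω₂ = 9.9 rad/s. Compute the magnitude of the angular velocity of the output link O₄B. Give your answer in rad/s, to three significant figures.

ω₂ = 9.9 rad/s
Differentiating the loop-closure r₂e^{iθ₂}+r₃e^{iθ₃}=r₁+r₄e^{iθ₄} gives r₂ω₂e^{iθ₂}+r₃ω₃e^{iθ₃}=r₄ω₄e^{iθ₄}.
Eliminating the other unknown: ω₄ = r₂ω₂ sin(θ₂−θ₃) / [r₄ sin(θ₄−θ₃)].
Numerator sine = -0.22495; denominator sine = -0.98953.
Result = 0.0258·9.9·(-0.22495) / (0.048·(-0.98953)) = +1.2097 rad/s; magnitude 1.2097 rad/s.

1.21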